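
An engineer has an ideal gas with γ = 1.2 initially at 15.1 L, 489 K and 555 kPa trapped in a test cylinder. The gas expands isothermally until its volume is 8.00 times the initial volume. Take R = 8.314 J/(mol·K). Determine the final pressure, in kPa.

Isothermal: T stays 489 K; PV = const ⇒ V₂ = 121 L, P₂ = 69.4 kPa.

69.4 kPa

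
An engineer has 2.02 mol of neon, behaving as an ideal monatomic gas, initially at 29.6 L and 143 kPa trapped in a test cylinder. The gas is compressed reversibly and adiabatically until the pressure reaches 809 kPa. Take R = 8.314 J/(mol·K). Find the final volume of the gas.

10.5 L

T₁ = P₁V₁/(nR) = 143×29.6/(2.02×8.314) = 252 K.
Adiabatic: T₂/T₁ = (P₂/P₁)^((γ−1)/γ) ⇒ T₂ = 252×(5.66)^0.400 = 504 K; V₂ = 10.5 L.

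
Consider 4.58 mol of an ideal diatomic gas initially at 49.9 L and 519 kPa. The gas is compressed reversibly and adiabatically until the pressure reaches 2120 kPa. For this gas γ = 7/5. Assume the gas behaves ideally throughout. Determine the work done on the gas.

T₁ = P₁V₁/(nR) = 519×49.9/(4.58×8.314) = 680 K.
Adiabatic: T₂/T₁ = (P₂/P₁)^((γ−1)/γ) ⇒ T₂ = 680×(4.08)^0.286 = 1020 K; V₂ = 18.3 L.
ΔU = nCvΔT = 4.58×20.8×(1020−680) = 32000 J.
Q = 0 for an adiabatic process, so W = −ΔU = -32000 J.
Work done on the gas = −W_by = 32000 J.

32000 J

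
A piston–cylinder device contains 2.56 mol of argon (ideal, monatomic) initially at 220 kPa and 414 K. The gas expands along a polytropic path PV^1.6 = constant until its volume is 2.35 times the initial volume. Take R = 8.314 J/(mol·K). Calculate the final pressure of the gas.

V₁ = nRT₁/P₁ = 2.56×8.314×414/220 = 40.1 L.
Polytropic n=1.6: T₂ = T₁(V₁/V₂)^(n−1) = 414×(0.426)^0.60 = 248 K; P₂ = P₁(V₁/V₂)^n = 56.1 kPa.

56.1 kPa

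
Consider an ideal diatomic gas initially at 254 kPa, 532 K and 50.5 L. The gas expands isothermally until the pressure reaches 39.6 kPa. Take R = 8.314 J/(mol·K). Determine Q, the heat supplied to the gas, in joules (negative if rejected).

23800 J

n = P₁V₁/(RT₁) = 254×50.5/(8.314×532) = 2.90 mol.
Isothermal: T stays 532 K; PV = const ⇒ V₂ = 324 L, P₂ = 39.6 kPa.
ΔU = 0 (ideal gas, T constant).
W = nRT ln(V₂/V₁) = 2.90×8.314×532×ln(6.41) = 23800 J.
Q = ΔU + W = 23800 J.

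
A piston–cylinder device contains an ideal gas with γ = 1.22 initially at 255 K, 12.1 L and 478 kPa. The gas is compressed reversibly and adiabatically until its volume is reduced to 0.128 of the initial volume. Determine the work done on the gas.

15000 J

n = P₁V₁/(RT₁) = 478×12.1/(8.314×255) = 2.73 mol.
Adiabatic: TV^(γ−1) = const ⇒ T₂ = 255×(7.81)^0.220 = 401 K; PV^γ = const ⇒ P₂ = 5870 kPa.
ΔU = nCvΔT = 2.73×37.8×(401−255) = 15000 J.
Q = 0 for an adiabatic process, so W = −ΔU = -15000 J.
Work done on the gas = −W_by = 15000 J.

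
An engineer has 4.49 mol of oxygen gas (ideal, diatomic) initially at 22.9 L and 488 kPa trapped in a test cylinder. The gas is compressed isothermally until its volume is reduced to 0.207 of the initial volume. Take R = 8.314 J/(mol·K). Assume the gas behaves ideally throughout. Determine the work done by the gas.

-17600 J

T₁ = P₁V₁/(nR) = 488×22.9/(4.49×8.314) = 299 K.
Isothermal: T stays 299 K; PV = const ⇒ V₂ = 4.74 L, P₂ = 2360 kPa.
W = nRT ln(V₂/V₁) = 4.49×8.314×299×ln(0.207) = -17600 J.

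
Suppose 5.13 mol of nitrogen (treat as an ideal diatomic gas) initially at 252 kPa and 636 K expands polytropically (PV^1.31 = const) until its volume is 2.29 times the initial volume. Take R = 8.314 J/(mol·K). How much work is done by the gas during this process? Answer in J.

V₁ = nRT₁/P₁ = 5.13×8.314×636/252 = 108 L.
Polytropic n=1.31: T₂ = T₁(V₁/V₂)^(n−1) = 636×(0.437)^0.31 = 492 K; P₂ = P₁(V₁/V₂)^n = 85.1 kPa.
W = (P₁V₁−P₂V₂)/(n−1) = (252×108−85.1×247)/0.31 = 19800 J.

19800 J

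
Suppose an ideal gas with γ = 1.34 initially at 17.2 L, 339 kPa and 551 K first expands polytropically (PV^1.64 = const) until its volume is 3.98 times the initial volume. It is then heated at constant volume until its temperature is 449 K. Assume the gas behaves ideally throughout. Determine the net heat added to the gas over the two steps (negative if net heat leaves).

2170 J

n = P₁V₁/(RT₁) = 339×17.2/(8.314×551) = 1.27 mol.
Step 1 — Polytropic n=1.64: T₂ = T₁(V₁/V₂)^(n−1) = 551×(0.251)^0.64 = 228 K; P₂ = P₁(V₁/V₂)^n = 35.2 kPa.
W = (P₁V₁−P₂V₂)/(n−1) = (339×17.2−35.2×68.5)/0.64 = 5350 J.
ΔU = nCvΔT = 1.27×24.5×(228−551) = -10100 J.
Q = ΔU + W = -4720 J.
State after step 1: P = 35.2 kPa, V = 68.5 L, T = 228 K.
Step 2 — Isochoric: V stays 68.5 L; P/T = const ⇒ T₂ = 449 K, P₂ = 69.4 kPa.
W = 0 (no volume change).
ΔU = nCvΔT = 1.27×24.5×(449−228) = 6890 J.
Q = ΔU = 6890 J.
Net over both steps: W = 5350 J, Q = 2170 J, ΔU = -3170 J.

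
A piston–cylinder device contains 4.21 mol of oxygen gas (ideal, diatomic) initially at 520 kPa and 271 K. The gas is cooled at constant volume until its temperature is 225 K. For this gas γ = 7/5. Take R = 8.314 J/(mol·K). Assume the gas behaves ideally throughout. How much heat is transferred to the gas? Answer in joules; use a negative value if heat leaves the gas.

V₁ = nRT₁/P₁ = 4.21×8.314×271/520 = 18.2 L.
Isochoric: V stays 18.2 L; P/T = const ⇒ T₂ = 225 K, P₂ = 432 kPa.
W = 0 (no volume change).
ΔU = nCvΔT = 4.21×20.8×(225−271) = -4030 J.
Q = ΔU = -4030 J.

-4030 J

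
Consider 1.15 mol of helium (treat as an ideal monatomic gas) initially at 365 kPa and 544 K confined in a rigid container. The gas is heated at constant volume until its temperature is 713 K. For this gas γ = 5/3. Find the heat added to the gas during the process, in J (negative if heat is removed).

2420 J

V₁ = nRT₁/P₁ = 1.15×8.314×544/365 = 14.2 L.
Isochoric: V stays 14.2 L; P/T = const ⇒ T₂ = 713 K, P₂ = 478 kPa.
W = 0 (no volume change).
ΔU = nCvΔT = 1.15×12.5×(713−544) = 2420 J.
Q = ΔU = 2420 J.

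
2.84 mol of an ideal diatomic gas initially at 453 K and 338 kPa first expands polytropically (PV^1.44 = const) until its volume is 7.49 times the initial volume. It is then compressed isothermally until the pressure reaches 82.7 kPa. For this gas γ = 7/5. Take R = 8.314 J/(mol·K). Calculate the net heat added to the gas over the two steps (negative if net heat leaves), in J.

V₁ = nRT₁/P₁ = 2.84×8.314×453/338 = 31.6 L.
Step 1 — Polytropic n=1.44: T₂ = T₁(V₁/V₂)^(n−1) = 453×(0.134)^0.44 = 187 K; P₂ = P₁(V₁/V₂)^n = 18.6 kPa.
W = (P₁V₁−P₂V₂)/(n−1) = (338×31.6−18.6×237)/0.44 = 14300 J.
ΔU = nCvΔT = 2.84×20.8×(187−453) = -15700 J.
Q = ΔU + W = -1430 J.
State after step 1: P = 18.6 kPa, V = 237 L, T = 187 K.
Step 2 — Isothermal: T stays 187 K; PV = const ⇒ V₂ = 53.3 L, P₂ = 82.7 kPa.
ΔU = 0 (ideal gas, T constant).
W = nRT ln(V₂/V₁) = 2.84×8.314×187×ln(0.225) = -6580 J.
Q = ΔU + W = -6580 J.
Net over both steps: W = 7710 J, Q = -8010 J, ΔU = -15700 J.

-8010 J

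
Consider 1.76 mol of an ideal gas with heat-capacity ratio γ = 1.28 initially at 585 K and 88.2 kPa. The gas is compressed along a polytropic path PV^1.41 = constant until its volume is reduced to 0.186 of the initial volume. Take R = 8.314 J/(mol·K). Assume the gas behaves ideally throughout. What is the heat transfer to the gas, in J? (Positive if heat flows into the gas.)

V₁ = nRT₁/P₁ = 1.76×8.314×585/88.2 = 97.1 L.
Polytropic n=1.41: T₂ = T₁(V₁/V₂)^(n−1) = 585×(5.38)^0.41 = 1170 K; P₂ = P₁(V₁/V₂)^n = 945 kPa.
W = (P₁V₁−P₂V₂)/(n−1) = (88.2×97.1−945×18.1)/0.41 = -20700 J.
ΔU = nCvΔT = 1.76×29.7×(1170−585) = 30400 J.
Q = ΔU + W = 9630 J.

9630 J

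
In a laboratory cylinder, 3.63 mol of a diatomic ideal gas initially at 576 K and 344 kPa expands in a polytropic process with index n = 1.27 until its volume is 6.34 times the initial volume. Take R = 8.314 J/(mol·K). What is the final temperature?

350 K

V₁ = nRT₁/P₁ = 3.63×8.314×576/344 = 50.5 L.
Polytropic n=1.27: T₂ = T₁(V₁/V₂)^(n−1) = 576×(0.158)^0.27 = 350 K; P₂ = P₁(V₁/V₂)^n = 33.0 kPa.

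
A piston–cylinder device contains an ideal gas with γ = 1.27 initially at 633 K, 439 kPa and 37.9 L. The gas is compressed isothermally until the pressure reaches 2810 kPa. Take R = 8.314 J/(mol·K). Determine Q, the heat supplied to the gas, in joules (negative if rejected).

-30900 J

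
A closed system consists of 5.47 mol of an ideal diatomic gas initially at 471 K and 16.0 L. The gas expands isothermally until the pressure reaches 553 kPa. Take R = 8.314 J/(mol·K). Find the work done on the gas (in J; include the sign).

-18900 J

P₁ = nRT₁/V₁ = 5.47×8.314×471/16.0 = 1340 kPa.
Isothermal: T stays 471 K; PV = const ⇒ V₂ = 38.7 L, P₂ = 553 kPa.
W = nRT ln(V₂/V₁) = 5.47×8.314×471×ln(2.42) = 18900 J.
Work done on the gas = −W_by = -18900 J.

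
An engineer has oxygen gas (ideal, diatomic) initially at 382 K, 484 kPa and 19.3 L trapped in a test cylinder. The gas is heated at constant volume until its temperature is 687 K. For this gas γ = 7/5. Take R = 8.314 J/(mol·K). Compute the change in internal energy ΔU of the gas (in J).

18600 J

n = P₁V₁/(RT₁) = 484×19.3/(8.314×382) = 2.94 mol.
Isochoric: V stays 19.3 L; P/T = const ⇒ T₂ = 687 K, P₂ = 870 kPa.
For an ideal gas ΔU = nCvΔT with Cv = (5/2)R = 20.8 J/(mol·K).
ΔU = 2.94×20.8×(687−382) = 18600 J.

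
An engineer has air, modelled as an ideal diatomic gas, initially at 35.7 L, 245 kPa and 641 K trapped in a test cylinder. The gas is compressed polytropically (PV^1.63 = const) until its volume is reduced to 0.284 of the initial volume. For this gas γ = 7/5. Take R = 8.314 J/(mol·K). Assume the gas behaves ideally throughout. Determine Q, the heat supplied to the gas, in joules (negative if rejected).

n = P₁V₁/(RT₁) = 245×35.7/(8.314×641) = 1.64 mol.
Polytropic n=1.63: T₂ = T₁(V₁/V₂)^(n−1) = 641×(3.52)^0.63 = 1420 K; P₂ = P₁(V₁/V₂)^n = 1910 kPa.
W = (P₁V₁−P₂V₂)/(n−1) = (245×35.7−1910×10.1)/0.63 = -16800 J.
ΔU = nCvΔT = 1.64×20.8×(1420−641) = 26500 J.
Q = ΔU + W = 9660 J.

9660 J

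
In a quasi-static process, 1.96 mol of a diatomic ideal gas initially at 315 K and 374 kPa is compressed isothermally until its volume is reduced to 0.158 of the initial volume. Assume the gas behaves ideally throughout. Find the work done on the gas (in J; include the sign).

9470 J

V₁ = nRT₁/P₁ = 1.96×8.314×315/374 = 13.7 L.
Isothermal: T stays 315 K; PV = const ⇒ V₂ = 2.17 L, P₂ = 2370 kPa.
W = nRT ln(V₂/V₁) = 1.96×8.314×315×ln(0.158) = -9470 J.
Work done on the gas = −W_by = 9470 J.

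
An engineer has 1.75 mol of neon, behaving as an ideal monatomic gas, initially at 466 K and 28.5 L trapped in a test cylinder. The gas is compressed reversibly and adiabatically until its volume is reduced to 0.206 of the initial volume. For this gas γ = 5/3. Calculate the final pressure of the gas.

3310 kPa

P₁ = nRT₁/V₁ = 1.75×8.314×466/28.5 = 238 kPa.
Adiabatic: TV^(γ−1) = const ⇒ T₂ = 466×(4.85)^0.667 = 1340 K; PV^γ = const ⇒ P₂ = 3310 kPa.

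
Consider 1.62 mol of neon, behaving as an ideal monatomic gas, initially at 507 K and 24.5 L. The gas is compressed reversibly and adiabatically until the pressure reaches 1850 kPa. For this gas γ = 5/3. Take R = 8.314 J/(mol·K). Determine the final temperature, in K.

P₁ = nRT₁/V₁ = 1.62×8.314×507/24.5 = 279 kPa.
Adiabatic: T₂/T₁ = (P₂/P₁)^((γ−1)/γ) ⇒ T₂ = 507×(6.64)^0.400 = 1080 K; V₂ = 7.87 L.

1080 K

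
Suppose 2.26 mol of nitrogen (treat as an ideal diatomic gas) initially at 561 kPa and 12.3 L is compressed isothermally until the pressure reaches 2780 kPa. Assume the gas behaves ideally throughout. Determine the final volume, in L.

T₁ = P₁V₁/(nR) = 561×12.3/(2.26×8.314) = 367 K.
Isothermal: T stays 367 K; PV = const ⇒ V₂ = 2.48 L, P₂ = 2780 kPa.

2.48 L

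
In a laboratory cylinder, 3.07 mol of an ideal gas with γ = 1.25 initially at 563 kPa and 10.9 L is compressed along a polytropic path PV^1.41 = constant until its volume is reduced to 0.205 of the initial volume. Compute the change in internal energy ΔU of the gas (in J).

22500 J

T₁ = P₁V₁/(nR) = 563×10.9/(3.07×8.314) = 240 K.
Polytropic n=1.41: T₂ = T₁(V₁/V₂)^(n−1) = 240×(4.88)^0.41 = 460 K; P₂ = P₁(V₁/V₂)^n = 5260 kPa.
For an ideal gas ΔU = nCvΔT with Cv = R/(γ−1) = 33.3 J/(mol·K).
ΔU = 3.07×33.3×(460−240) = 22500 J.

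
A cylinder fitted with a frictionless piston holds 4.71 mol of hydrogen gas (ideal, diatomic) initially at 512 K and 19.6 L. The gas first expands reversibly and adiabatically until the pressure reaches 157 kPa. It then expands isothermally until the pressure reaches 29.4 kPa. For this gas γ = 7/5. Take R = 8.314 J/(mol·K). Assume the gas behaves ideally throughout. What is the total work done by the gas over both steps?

P₁ = nRT₁/V₁ = 4.71×8.314×512/19.6 = 1020 kPa.
Step 1 — Adiabatic: T₂/T₁ = (P₂/P₁)^((γ−1)/γ) ⇒ T₂ = 512×(0.153)^0.286 = 300 K; V₂ = 74.8 L.
ΔU = nCvΔT = 4.71×20.8×(300−512) = -20800 J.
Q = 0 for an adiabatic process, so W = −ΔU = 20800 J.
State after step 1: P = 157 kPa, V = 74.8 L, T = 300 K.
Step 2 — Isothermal: T stays 300 K; PV = const ⇒ V₂ = 399 L, P₂ = 29.4 kPa.
ΔU = 0 (ideal gas, T constant).
W = nRT ln(V₂/V₁) = 4.71×8.314×300×ln(5.34) = 19700 J.
Q = ΔU + W = 19700 J.
Net over both steps: W = 40400 J, Q = 19700 J, ΔU = -20800 J.

40400 J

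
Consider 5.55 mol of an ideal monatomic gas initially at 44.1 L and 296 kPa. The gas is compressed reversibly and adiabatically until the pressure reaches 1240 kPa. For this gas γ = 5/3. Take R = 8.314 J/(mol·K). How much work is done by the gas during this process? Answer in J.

T₁ = P₁V₁/(nR) = 296×44.1/(5.55×8.314) = 283 K.
Adiabatic: T₂/T₁ = (P₂/P₁)^((γ−1)/γ) ⇒ T₂ = 283×(4.19)^0.400 = 502 K; V₂ = 18.7 L.
ΔU = nCvΔT = 5.55×12.5×(502−283) = 15100 J.
Q = 0 for an adiabatic process, so W = −ΔU = -15100 J.

-15100 J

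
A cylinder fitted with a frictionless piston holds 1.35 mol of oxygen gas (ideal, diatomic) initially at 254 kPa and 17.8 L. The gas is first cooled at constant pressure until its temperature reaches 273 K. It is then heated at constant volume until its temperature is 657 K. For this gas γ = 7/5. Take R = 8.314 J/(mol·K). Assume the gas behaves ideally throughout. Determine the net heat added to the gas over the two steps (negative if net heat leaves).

5680 J

T₁ = P₁V₁/(nR) = 254×17.8/(1.35×8.314) = 403 K.
Step 1 — Isobaric: P stays 254 kPa; V/T = const ⇒ T₂ = 273 K, V₂ = 12.1 L.
W = PΔV = 254×(12.1−17.8) kPa·L = -1460 J.
ΔU = nCvΔT = 1.35×20.8×(273−403) = -3640 J.
Q = ΔU + W = nCpΔT = -5100 J.
State after step 1: P = 254 kPa, V = 12.1 L, T = 273 K.
Step 2 — Isochoric: V stays 12.1 L; P/T = const ⇒ T₂ = 657 K, P₂ = 611 kPa.
W = 0 (no volume change).
ΔU = nCvΔT = 1.35×20.8×(657−273) = 10800 J.
Q = ΔU = 10800 J.
Net over both steps: W = -1460 J, Q = 5680 J, ΔU = 7130 J.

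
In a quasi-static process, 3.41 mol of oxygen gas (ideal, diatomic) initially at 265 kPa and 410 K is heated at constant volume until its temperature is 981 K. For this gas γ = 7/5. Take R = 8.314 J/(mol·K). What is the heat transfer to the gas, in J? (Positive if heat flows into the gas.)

40500 J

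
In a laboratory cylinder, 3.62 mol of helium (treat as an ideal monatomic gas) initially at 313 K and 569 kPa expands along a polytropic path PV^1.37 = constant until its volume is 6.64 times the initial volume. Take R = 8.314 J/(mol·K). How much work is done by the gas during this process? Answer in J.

12800 J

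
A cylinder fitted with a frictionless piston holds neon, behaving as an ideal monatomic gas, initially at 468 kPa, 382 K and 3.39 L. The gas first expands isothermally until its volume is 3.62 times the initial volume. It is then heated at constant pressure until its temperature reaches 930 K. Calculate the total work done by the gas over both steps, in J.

4320 J

n = P₁V₁/(RT₁) = 468×3.39/(8.314×382) = 0.500 mol.
Step 1 — Isothermal: T stays 382 K; PV = const ⇒ V₂ = 12.3 L, P₂ = 129 kPa.
ΔU = 0 (ideal gas, T constant).
W = nRT ln(V₂/V₁) = 0.500×8.314×382×ln(3.62) = 2040 J.
Q = ΔU + W = 2040 J.
State after step 1: P = 129 kPa, V = 12.3 L, T = 382 K.
Step 2 — Isobaric: P stays 129 kPa; V/T = const ⇒ T₂ = 930 K, V₂ = 29.9 L.
W = PΔV = 129×(29.9−12.3) kPa·L = 2280 J.
ΔU = nCvΔT = 0.500×12.5×(930−382) = 3410 J.
Q = ΔU + W = nCpΔT = 5690 J.
Net over both steps: W = 4320 J, Q = 7730 J, ΔU = 3410 J.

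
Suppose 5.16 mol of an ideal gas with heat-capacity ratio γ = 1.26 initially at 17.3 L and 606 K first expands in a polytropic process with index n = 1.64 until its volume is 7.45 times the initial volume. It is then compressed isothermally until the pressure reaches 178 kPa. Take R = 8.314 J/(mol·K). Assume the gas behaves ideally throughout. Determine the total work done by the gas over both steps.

21000 J

P₁ = nRT₁/V₁ = 5.16×8.314×606/17.3 = 1500 kPa.
Step 1 — Polytropic n=1.64: T₂ = T₁(V₁/V₂)^(n−1) = 606×(0.134)^0.64 = 168 K; P₂ = P₁(V₁/V₂)^n = 55.8 kPa.
W = (P₁V₁−P₂V₂)/(n−1) = (1500×17.3−55.8×129)/0.64 = 29400 J.
ΔU = nCvΔT = 5.16×32.0×(168−606) = -72300 J.
Q = ΔU + W = -42900 J.
State after step 1: P = 55.8 kPa, V = 129 L, T = 168 K.
Step 2 — Isothermal: T stays 168 K; PV = const ⇒ V₂ = 40.4 L, P₂ = 178 kPa.
ΔU = 0 (ideal gas, T constant).
W = nRT ln(V₂/V₁) = 5.16×8.314×168×ln(0.313) = -8340 J.
Q = ΔU + W = -8340 J.
Net over both steps: W = 21000 J, Q = -51300 J, ΔU = -72300 J.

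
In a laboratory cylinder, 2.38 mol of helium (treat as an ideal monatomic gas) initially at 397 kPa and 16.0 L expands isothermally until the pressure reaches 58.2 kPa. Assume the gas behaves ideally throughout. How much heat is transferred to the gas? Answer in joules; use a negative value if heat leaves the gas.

12200 J

T₁ = P₁V₁/(nR) = 397×16.0/(2.38×8.314) = 321 K.
Isothermal: T stays 321 K; PV = const ⇒ V₂ = 109 L, P₂ = 58.2 kPa.
ΔU = 0 (ideal gas, T constant).
W = nRT ln(V₂/V₁) = 2.38×8.314×321×ln(6.82) = 12200 J.
Q = ΔU + W = 12200 J.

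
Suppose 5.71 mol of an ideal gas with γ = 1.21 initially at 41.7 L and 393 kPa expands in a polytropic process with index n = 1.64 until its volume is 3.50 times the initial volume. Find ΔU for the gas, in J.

-43000 J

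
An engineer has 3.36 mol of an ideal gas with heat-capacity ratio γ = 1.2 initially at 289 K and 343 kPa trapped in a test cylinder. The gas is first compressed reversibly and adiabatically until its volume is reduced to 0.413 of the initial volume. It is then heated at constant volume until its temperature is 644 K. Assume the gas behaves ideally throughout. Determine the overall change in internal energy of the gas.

V₁ = nRT₁/P₁ = 3.36×8.314×289/343 = 23.5 L.
Step 1 — Adiabatic: TV^(γ−1) = const ⇒ T₂ = 289×(2.42)^0.200 = 345 K; PV^γ = const ⇒ P₂ = 991 kPa.
ΔU = nCvΔT = 3.36×41.6×(345−289) = 7810 J.
Q = 0 for an adiabatic process, so W = −ΔU = -7810 J.
State after step 1: P = 991 kPa, V = 9.72 L, T = 345 K.
Step 2 — Isochoric: V stays 9.72 L; P/T = const ⇒ T₂ = 644 K, P₂ = 1850 kPa.
W = 0 (no volume change).
ΔU = nCvΔT = 3.36×41.6×(644−345) = 41800 J.
Q = ΔU = 41800 J.
Net over both steps: W = -7810 J, Q = 41800 J, ΔU = 49600 J.

49600 J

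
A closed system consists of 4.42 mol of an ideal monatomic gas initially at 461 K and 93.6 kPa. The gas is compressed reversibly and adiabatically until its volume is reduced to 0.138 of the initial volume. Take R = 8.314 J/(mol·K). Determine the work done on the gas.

V₁ = nRT₁/P₁ = 4.42×8.314×461/93.6 = 181 L.
Adiabatic: TV^(γ−1) = const ⇒ T₂ = 461×(7.25)^0.667 = 1730 K; PV^γ = const ⇒ P₂ = 2540 kPa.
ΔU = nCvΔT = 4.42×12.5×(1730−461) = 69700 J.
Q = 0 for an adiabatic process, so W = −ΔU = -69700 J.
Work done on the gas = −W_by = 69700 J.

69700 J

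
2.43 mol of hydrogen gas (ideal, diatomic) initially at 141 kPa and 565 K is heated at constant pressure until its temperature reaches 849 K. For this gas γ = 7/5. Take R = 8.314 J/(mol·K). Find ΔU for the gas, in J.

14300 J

V₁ = nRT₁/P₁ = 2.43×8.314×565/141 = 81.0 L.
Isobaric: P stays 141 kPa; V/T = const ⇒ T₂ = 849 K, V₂ = 122 L.
For an ideal gas ΔU = nCvΔT with Cv = (5/2)R = 20.8 J/(mol·K).
ΔU = 2.43×20.8×(849−565) = 14300 J.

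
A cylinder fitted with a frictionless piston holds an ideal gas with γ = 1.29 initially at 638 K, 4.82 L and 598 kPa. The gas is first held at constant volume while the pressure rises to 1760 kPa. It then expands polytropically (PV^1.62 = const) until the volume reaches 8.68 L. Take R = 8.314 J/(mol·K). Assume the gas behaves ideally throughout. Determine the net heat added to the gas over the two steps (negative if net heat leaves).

n = P₁V₁/(RT₁) = 598×4.82/(8.314×638) = 0.543 mol.
Step 1 — Isochoric: V stays 4.82 L; P/T = const ⇒ T₂ = 1880 K, P₂ = 1760 kPa.
W = 0 (no volume change).
ΔU = nCvΔT = 0.543×28.7×(1880−638) = 19300 J.
Q = ΔU = 19300 J.
State after step 1: P = 1760 kPa, V = 4.82 L, T = 1880 K.
Step 2 — Polytropic n=1.62: T₂ = T₁(V₁/V₂)^(n−1) = 1880×(0.555)^0.62 = 1300 K; P₂ = P₁(V₁/V₂)^n = 679 kPa.
W = (P₁V₁−P₂V₂)/(n−1) = (1760×4.82−679×8.68)/0.62 = 4180 J.
ΔU = nCvΔT = 0.543×28.7×(1300−1880) = -8940 J.
Q = ΔU + W = -4760 J.
Net over both steps: W = 4180 J, Q = 14600 J, ΔU = 10400 J.

14600 J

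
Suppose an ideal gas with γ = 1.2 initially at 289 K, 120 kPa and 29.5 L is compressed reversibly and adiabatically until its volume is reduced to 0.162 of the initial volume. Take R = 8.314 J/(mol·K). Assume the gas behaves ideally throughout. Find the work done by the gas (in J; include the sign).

n = P₁V₁/(RT₁) = 120×29.5/(8.314×289) = 1.47 mol.
Adiabatic: TV^(γ−1) = const ⇒ T₂ = 289×(6.17)^0.200 = 416 K; PV^γ = const ⇒ P₂ = 1070 kPa.
ΔU = nCvΔT = 1.47×41.6×(416−289) = 7770 J.
Q = 0 for an adiabatic process, so W = −ΔU = -7770 J.

-7770 J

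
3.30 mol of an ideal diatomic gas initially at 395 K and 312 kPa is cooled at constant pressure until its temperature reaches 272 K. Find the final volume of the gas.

V₁ = nRT₁/P₁ = 3.30×8.314×395/312 = 34.7 L.
Isobaric: P stays 312 kPa; V/T = const ⇒ T₂ = 272 K, V₂ = 23.9 L.

23.9 L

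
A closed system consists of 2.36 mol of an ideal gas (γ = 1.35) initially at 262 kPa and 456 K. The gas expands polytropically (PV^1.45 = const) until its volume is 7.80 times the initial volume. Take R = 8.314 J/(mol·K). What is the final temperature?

V₁ = nRT₁/P₁ = 2.36×8.314×456/262 = 34.1 L.
Polytropic n=1.45: T₂ = T₁(V₁/V₂)^(n−1) = 456×(0.128)^0.45 = 181 K; P₂ = P₁(V₁/V₂)^n = 13.3 kPa.

181 K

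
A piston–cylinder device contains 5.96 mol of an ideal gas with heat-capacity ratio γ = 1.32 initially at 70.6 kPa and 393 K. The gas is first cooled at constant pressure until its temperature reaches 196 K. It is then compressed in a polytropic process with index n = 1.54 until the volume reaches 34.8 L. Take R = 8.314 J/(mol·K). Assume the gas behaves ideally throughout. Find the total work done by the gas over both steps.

V₁ = nRT₁/P₁ = 5.96×8.314×393/70.6 = 276 L.
Step 1 — Isobaric: P stays 70.6 kPa; V/T = const ⇒ T₂ = 196 K, V₂ = 138 L.
W = PΔV = 70.6×(138−276) kPa·L = -9760 J.
ΔU = nCvΔT = 5.96×26.0×(196−393) = -30500 J.
Q = ΔU + W = nCpΔT = -40300 J.
State after step 1: P = 70.6 kPa, V = 138 L, T = 196 K.
Step 2 — Polytropic n=1.54: T₂ = T₁(V₁/V₂)^(n−1) = 196×(3.95)^0.54 = 412 K; P₂ = P₁(V₁/V₂)^n = 586 kPa.
W = (P₁V₁−P₂V₂)/(n−1) = (70.6×138−586×34.8)/0.54 = -19800 J.
ΔU = nCvΔT = 5.96×26.0×(412−196) = 33400 J.
Q = ΔU + W = 13600 J.
Net over both steps: W = -29600 J, Q = -26700 J, ΔU = 2900 J.

-29600 J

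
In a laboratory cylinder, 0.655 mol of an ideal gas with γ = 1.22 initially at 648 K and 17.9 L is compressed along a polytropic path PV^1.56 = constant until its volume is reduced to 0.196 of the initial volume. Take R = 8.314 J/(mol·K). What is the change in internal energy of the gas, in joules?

P₁ = nRT₁/V₁ = 0.655×8.314×648/17.9 = 197 kPa.
Polytropic n=1.56: T₂ = T₁(V₁/V₂)^(n−1) = 648×(5.10)^0.56 = 1610 K; P₂ = P₁(V₁/V₂)^n = 2510 kPa.
For an ideal gas ΔU = nCvΔT with Cv = R/(γ−1) = 37.8 J/(mol·K).
ΔU = 0.655×37.8×(1610−648) = 23900 J.

23900 J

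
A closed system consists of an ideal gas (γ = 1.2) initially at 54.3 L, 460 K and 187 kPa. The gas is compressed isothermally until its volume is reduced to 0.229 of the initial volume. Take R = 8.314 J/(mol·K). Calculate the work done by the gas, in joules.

n = P₁V₁/(RT₁) = 187×54.3/(8.314×460) = 2.66 mol.
Isothermal: T stays 460 K; PV = const ⇒ V₂ = 12.4 L, P₂ = 817 kPa.
W = nRT ln(V₂/V₁) = 2.66×8.314×460×ln(0.229) = -15000 J.

-15000 J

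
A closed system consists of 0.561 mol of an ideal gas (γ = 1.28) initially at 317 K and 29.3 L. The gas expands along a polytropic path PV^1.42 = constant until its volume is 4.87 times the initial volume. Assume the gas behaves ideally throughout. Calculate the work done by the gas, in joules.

P₁ = nRT₁/V₁ = 0.561×8.314×317/29.3 = 50.5 kPa.
Polytropic n=1.42: T₂ = T₁(V₁/V₂)^(n−1) = 317×(0.205)^0.42 = 163 K; P₂ = P₁(V₁/V₂)^n = 5.33 kPa.
W = (P₁V₁−P₂V₂)/(n−1) = (50.5×29.3−5.33×143)/0.42 = 1710 J.

1710 J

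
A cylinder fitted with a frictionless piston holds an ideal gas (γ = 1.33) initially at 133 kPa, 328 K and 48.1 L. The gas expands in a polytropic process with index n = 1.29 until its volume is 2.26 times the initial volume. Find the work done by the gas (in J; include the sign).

n = P₁V₁/(RT₁) = 133×48.1/(8.314×328) = 2.35 mol.
Polytropic n=1.29: T₂ = T₁(V₁/V₂)^(n−1) = 328×(0.442)^0.29 = 259 K; P₂ = P₁(V₁/V₂)^n = 46.5 kPa.
W = (P₁V₁−P₂V₂)/(n−1) = (133×48.1−46.5×109)/0.29 = 4650 J.

4650 J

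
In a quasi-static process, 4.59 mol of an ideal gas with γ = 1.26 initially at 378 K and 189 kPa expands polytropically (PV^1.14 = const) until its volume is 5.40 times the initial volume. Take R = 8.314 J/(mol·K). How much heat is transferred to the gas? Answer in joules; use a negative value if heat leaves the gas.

V₁ = nRT₁/P₁ = 4.59×8.314×378/189 = 76.3 L.
Polytropic n=1.14: T₂ = T₁(V₁/V₂)^(n−1) = 378×(0.185)^0.14 = 299 K; P₂ = P₁(V₁/V₂)^n = 27.6 kPa.
W = (P₁V₁−P₂V₂)/(n−1) = (189×76.3−27.6×412)/0.14 = 21700 J.
ΔU = nCvΔT = 4.59×32.0×(299−378) = -11700 J.
Q = ΔU + W = 10000 J.

10000 J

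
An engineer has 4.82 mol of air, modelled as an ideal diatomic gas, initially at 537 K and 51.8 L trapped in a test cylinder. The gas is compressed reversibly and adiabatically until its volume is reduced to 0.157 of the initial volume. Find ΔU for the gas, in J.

P₁ = nRT₁/V₁ = 4.82×8.314×537/51.8 = 415 kPa.
Adiabatic: TV^(γ−1) = const ⇒ T₂ = 537×(6.37)^0.400 = 1130 K; PV^γ = const ⇒ P₂ = 5550 kPa.
For an ideal gas ΔU = nCvΔT with Cv = (5/2)R = 20.8 J/(mol·K).
ΔU = 4.82×20.8×(1130−537) = 59000 J.

59000 J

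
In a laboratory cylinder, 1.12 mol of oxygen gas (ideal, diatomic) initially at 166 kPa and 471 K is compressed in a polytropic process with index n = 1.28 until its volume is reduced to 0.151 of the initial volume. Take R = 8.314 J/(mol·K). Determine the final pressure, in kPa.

V₁ = nRT₁/P₁ = 1.12×8.314×471/166 = 26.4 L.
Polytropic n=1.28: T₂ = T₁(V₁/V₂)^(n−1) = 471×(6.62)^0.28 = 800 K; P₂ = P₁(V₁/V₂)^n = 1870 kPa.

1870 kPa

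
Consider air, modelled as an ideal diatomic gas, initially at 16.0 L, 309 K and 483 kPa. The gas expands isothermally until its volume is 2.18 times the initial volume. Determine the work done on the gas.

-6020 J

n = P₁V₁/(RT₁) = 483×16.0/(8.314×309) = 3.01 mol.
Isothermal: T stays 309 K; PV = const ⇒ V₂ = 34.9 L, P₂ = 222 kPa.
W = nRT ln(V₂/V₁) = 3.01×8.314×309×ln(2.18) = 6020 J.
Work done on the gas = −W_by = -6020 J.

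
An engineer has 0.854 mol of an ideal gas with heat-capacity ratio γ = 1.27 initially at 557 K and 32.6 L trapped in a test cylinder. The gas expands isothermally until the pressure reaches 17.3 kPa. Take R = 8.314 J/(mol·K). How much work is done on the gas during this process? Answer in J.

P₁ = nRT₁/V₁ = 0.854×8.314×557/32.6 = 121 kPa.
Isothermal: T stays 557 K; PV = const ⇒ V₂ = 229 L, P₂ = 17.3 kPa.
W = nRT ln(V₂/V₁) = 0.854×8.314×557×ln(7.01) = 7700 J.
Work done on the gas = −W_by = -7700 J.

-7700 J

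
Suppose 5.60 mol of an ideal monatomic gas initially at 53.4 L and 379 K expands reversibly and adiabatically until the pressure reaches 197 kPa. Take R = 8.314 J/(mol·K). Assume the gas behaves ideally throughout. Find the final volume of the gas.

P₁ = nRT₁/V₁ = 5.60×8.314×379/53.4 = 330 kPa.
Adiabatic: T₂/T₁ = (P₂/P₁)^((γ−1)/γ) ⇒ T₂ = 379×(0.596)^0.400 = 308 K; V₂ = 72.8 L.

72.8 L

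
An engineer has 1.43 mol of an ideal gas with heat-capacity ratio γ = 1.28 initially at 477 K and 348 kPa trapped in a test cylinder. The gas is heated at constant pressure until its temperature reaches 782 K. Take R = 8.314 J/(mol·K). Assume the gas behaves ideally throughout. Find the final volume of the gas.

V₁ = nRT₁/P₁ = 1.43×8.314×477/348 = 16.3 L.
Isobaric: P stays 348 kPa; V/T = const ⇒ T₂ = 782 K, V₂ = 26.7 L.

26.7 L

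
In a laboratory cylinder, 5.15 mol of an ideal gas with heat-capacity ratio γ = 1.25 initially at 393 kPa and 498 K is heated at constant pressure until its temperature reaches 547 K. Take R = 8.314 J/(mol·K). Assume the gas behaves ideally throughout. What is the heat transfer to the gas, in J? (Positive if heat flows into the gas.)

10500 J

V₁ = nRT₁/P₁ = 5.15×8.314×498/393 = 54.3 L.
Isobaric: P stays 393 kPa; V/T = const ⇒ T₂ = 547 K, V₂ = 59.6 L.
W = PΔV = 393×(59.6−54.3) kPa·L = 2100 J.
ΔU = nCvΔT = 5.15×33.3×(547−498) = 8390 J.
Q = ΔU + W = nCpΔT = 10500 J.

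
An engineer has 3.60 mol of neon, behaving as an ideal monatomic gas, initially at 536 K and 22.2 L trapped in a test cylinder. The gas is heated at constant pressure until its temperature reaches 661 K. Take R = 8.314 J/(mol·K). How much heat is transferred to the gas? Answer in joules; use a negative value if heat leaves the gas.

9350 J

P₁ = nRT₁/V₁ = 3.60×8.314×536/22.2 = 723 kPa.
Isobaric: P stays 723 kPa; V/T = const ⇒ T₂ = 661 K, V₂ = 27.4 L.
W = PΔV = 723×(27.4−22.2) kPa·L = 3740 J.
ΔU = nCvΔT = 3.60×12.5×(661−536) = 5610 J.
Q = ΔU + W = nCpΔT = 9350 J.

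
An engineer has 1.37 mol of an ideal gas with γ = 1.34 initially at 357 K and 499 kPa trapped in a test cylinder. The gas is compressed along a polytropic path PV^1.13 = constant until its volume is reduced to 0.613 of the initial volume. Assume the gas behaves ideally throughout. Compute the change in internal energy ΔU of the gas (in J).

V₁ = nRT₁/P₁ = 1.37×8.314×357/499 = 8.15 L.
Polytropic n=1.13: T₂ = T₁(V₁/V₂)^(n−1) = 357×(1.63)^0.13 = 380 K; P₂ = P₁(V₁/V₂)^n = 868 kPa.
For an ideal gas ΔU = nCvΔT with Cv = R/(γ−1) = 24.5 J/(mol·K).
ΔU = 1.37×24.5×(380−357) = 786 J.

786 J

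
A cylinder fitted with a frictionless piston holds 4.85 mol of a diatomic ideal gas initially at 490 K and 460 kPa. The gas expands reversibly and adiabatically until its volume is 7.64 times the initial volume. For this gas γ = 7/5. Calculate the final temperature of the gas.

217 K

V₁ = nRT₁/P₁ = 4.85×8.314×490/460 = 43.0 L.
Adiabatic: TV^(γ−1) = const ⇒ T₂ = 490×(0.131)^0.400 = 217 K; PV^γ = const ⇒ P₂ = 26.7 kPa.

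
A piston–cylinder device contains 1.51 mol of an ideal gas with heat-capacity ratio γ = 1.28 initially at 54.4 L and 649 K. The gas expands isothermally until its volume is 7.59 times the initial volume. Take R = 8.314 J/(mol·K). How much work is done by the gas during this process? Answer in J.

16500 J

P₁ = nRT₁/V₁ = 1.51×8.314×649/54.4 = 150 kPa.
Isothermal: T stays 649 K; PV = const ⇒ V₂ = 413 L, P₂ = 19.7 kPa.
W = nRT ln(V₂/V₁) = 1.51×8.314×649×ln(7.59) = 16500 J.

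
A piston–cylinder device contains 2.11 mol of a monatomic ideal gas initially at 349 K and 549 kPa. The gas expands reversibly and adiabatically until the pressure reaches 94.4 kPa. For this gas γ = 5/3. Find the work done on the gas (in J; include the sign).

V₁ = nRT₁/P₁ = 2.11×8.314×349/549 = 11.2 L.
Adiabatic: T₂/T₁ = (P₂/P₁)^((γ−1)/γ) ⇒ T₂ = 349×(0.172)^0.400 = 173 K; V₂ = 32.1 L.
ΔU = nCvΔT = 2.11×12.5×(173−349) = -4640 J.
Q = 0 for an adiabatic process, so W = −ΔU = 4640 J.
Work done on the gas = −W_by = -4640 J.

-4640 J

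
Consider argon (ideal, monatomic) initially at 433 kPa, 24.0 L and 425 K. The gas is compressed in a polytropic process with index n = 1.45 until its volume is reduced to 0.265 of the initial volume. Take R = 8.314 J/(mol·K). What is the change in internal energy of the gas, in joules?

12700 J

n = P₁V₁/(RT₁) = 433×24.0/(8.314×425) = 2.94 mol.
Polytropic n=1.45: T₂ = T₁(V₁/V₂)^(n−1) = 425×(3.77)^0.45 = 773 K; P₂ = P₁(V₁/V₂)^n = 2970 kPa.
For an ideal gas ΔU = nCvΔT with Cv = (3/2)R = 12.5 J/(mol·K).
ΔU = 2.94×12.5×(773−425) = 12700 J.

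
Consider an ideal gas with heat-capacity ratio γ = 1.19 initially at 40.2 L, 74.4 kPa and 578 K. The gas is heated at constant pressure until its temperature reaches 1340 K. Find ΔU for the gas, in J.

n = P₁V₁/(RT₁) = 74.4×40.2/(8.314×578) = 0.622 mol.
Isobaric: P stays 74.4 kPa; V/T = const ⇒ T₂ = 1340 K, V₂ = 93.2 L.
For an ideal gas ΔU = nCvΔT with Cv = R/(γ−1) = 43.8 J/(mol·K).
ΔU = 0.622×43.8×(1340−578) = 20800 J.

20800 J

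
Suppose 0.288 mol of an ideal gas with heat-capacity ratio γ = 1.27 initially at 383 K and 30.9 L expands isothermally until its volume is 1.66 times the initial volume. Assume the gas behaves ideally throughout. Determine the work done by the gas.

465 J

P₁ = nRT₁/V₁ = 0.288×8.314×383/30.9 = 29.7 kPa.
Isothermal: T stays 383 K; PV = const ⇒ V₂ = 51.3 L, P₂ = 17.9 kPa.
W = nRT ln(V₂/V₁) = 0.288×8.314×383×ln(1.66) = 465 J.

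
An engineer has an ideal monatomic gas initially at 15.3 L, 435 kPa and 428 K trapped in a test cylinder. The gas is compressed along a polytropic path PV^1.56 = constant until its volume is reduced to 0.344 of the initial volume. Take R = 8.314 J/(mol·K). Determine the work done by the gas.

-9720 J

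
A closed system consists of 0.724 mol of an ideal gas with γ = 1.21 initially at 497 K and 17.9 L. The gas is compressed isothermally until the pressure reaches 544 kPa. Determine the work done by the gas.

P₁ = nRT₁/V₁ = 0.724×8.314×497/17.9 = 167 kPa.
Isothermal: T stays 497 K; PV = const ⇒ V₂ = 5.50 L, P₂ = 544 kPa.
W = nRT ln(V₂/V₁) = 0.724×8.314×497×ln(0.307) = -3530 J.

-3530 J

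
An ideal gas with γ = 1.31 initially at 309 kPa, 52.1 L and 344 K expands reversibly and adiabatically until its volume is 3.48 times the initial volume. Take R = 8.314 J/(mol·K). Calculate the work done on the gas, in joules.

-16700 J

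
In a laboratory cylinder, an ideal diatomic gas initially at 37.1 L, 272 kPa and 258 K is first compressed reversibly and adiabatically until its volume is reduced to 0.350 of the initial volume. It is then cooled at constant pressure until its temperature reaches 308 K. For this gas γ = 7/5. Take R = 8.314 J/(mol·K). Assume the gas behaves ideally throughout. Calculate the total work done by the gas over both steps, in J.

-16500 J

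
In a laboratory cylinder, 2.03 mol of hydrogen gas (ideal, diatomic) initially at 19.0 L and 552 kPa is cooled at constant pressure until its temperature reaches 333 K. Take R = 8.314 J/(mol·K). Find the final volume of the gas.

10.2 L

T₁ = P₁V₁/(nR) = 552×19.0/(2.03×8.314) = 621 K.
Isobaric: P stays 552 kPa; V/T = const ⇒ T₂ = 333 K, V₂ = 10.2 L.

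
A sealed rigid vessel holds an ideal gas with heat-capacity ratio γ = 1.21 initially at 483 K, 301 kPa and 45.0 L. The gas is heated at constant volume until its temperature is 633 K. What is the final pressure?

394 kPa

Isochoric: V stays 45.0 L; P/T = const ⇒ T₂ = 633 K, P₂ = 394 kPa.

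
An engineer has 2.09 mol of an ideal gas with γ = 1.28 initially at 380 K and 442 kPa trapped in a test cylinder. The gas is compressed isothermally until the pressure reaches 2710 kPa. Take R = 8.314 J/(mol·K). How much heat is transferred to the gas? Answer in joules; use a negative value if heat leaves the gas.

V₁ = nRT₁/P₁ = 2.09×8.314×380/442 = 14.9 L.
Isothermal: T stays 380 K; PV = const ⇒ V₂ = 2.44 L, P₂ = 2710 kPa.
ΔU = 0 (ideal gas, T constant).
W = nRT ln(V₂/V₁) = 2.09×8.314×380×ln(0.163) = -12000 J.
Q = ΔU + W = -12000 J.

-12000 J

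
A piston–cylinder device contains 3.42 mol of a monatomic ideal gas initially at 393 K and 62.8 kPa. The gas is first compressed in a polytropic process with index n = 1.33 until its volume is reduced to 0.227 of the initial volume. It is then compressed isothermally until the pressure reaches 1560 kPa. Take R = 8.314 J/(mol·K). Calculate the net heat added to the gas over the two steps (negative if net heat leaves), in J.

-33400 J

V₁ = nRT₁/P₁ = 3.42×8.314×393/62.8 = 178 L.
Step 1 — Polytropic n=1.33: T₂ = T₁(V₁/V₂)^(n−1) = 393×(4.41)^0.33 = 641 K; P₂ = P₁(V₁/V₂)^n = 451 kPa.
W = (P₁V₁−P₂V₂)/(n−1) = (62.8×178−451×40.4)/0.33 = -21400 J.
ΔU = nCvΔT = 3.42×12.5×(641−393) = 10600 J.
Q = ΔU + W = -10800 J.
State after step 1: P = 451 kPa, V = 40.4 L, T = 641 K.
Step 2 — Isothermal: T stays 641 K; PV = const ⇒ V₂ = 11.7 L, P₂ = 1560 kPa.
ΔU = 0 (ideal gas, T constant).
W = nRT ln(V₂/V₁) = 3.42×8.314×641×ln(0.289) = -22600 J.
Q = ΔU + W = -22600 J.
Net over both steps: W = -44000 J, Q = -33400 J, ΔU = 10600 J.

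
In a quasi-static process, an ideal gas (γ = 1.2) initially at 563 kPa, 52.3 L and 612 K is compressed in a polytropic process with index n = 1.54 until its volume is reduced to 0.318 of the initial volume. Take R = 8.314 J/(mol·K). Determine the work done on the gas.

n = P₁V₁/(RT₁) = 563×52.3/(8.314×612) = 5.79 mol.
Polytropic n=1.54: T₂ = T₁(V₁/V₂)^(n−1) = 612×(3.14)^0.54 = 1140 K; P₂ = P₁(V₁/V₂)^n = 3290 kPa.
W = (P₁V₁−P₂V₂)/(n−1) = (563×52.3−3290×16.6)/0.54 = -46700 J.
Work done on the gas = −W_by = 46700 J.

46700 J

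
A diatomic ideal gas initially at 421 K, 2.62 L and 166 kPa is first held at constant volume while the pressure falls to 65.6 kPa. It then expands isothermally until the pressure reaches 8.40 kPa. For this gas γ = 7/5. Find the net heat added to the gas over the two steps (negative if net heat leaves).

-304 J

n = P₁V₁/(RT₁) = 166×2.62/(8.314×421) = 0.124 mol.
Step 1 — Isochoric: V stays 2.62 L; P/T = const ⇒ T₂ = 166 K, P₂ = 65.6 kPa.
W = 0 (no volume change).
ΔU = nCvΔT = 0.124×20.8×(166−421) = -658 J.
Q = ΔU = -658 J.
State after step 1: P = 65.6 kPa, V = 2.62 L, T = 166 K.
Step 2 — Isothermal: T stays 166 K; PV = const ⇒ V₂ = 20.5 L, P₂ = 8.40 kPa.
ΔU = 0 (ideal gas, T constant).
W = nRT ln(V₂/V₁) = 0.124×8.314×166×ln(7.81) = 353 J.
Q = ΔU + W = 353 J.
Net over both steps: W = 353 J, Q = -304 J, ΔU = -658 J.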